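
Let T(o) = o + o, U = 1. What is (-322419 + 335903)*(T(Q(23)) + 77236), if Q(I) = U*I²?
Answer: 1055716296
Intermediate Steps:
Q(I) = I² (Q(I) = 1*I² = I²)
T(o) = 2*o
(-322419 + 335903)*(T(Q(23)) + 77236) = (-322419 + 335903)*(2*23² + 77236) = 13484*(2*529 + 77236) = 13484*(1058 + 77236) = 13484*78294 = 1055716296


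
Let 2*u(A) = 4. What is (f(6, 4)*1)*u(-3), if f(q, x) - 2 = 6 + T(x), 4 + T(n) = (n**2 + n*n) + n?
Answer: 80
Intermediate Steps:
u(A) = 2 (u(A) = (1/2)*4 = 2)
T(n) = -4 + n + 2*n**2 (T(n) = -4 + ((n**2 + n*n) + n) = -4 + ((n**2 + n**2) + n) = -4 + (2*n**2 + n) = -4 + (n + 2*n**2) = -4 + n + 2*n**2)
f(q, x) = 4 + x + 2*x**2 (f(q, x) = 2 + (6 + (-4 + x + 2*x**2)) = 2 + (2 + x + 2*x**2) = 4 + x + 2*x**2)
(f(6, 4)*1)*u(-3) = ((4 + 4 + 2*4**2)*1)*2 = ((4 + 4 + 2*16)*1)*2 = ((4 + 4 + 32)*1)*2 = (40*1)*2 = 40*2 = 80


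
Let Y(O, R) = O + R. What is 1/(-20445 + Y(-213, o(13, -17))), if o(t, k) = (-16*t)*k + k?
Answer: -1/17139 ≈ -5.8346e-5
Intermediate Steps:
o(t, k) = k - 16*k*t (o(t, k) = -16*k*t + k = k - 16*k*t)
1/(-20445 + Y(-213, o(13, -17))) = 1/(-20445 + (-213 - 17*(1 - 16*13))) = 1/(-20445 + (-213 - 17*(1 - 208))) = 1/(-20445 + (-213 - 17*(-207))) = 1/(-20445 + (-213 + 3519)) = 1/(-20445 + 3306) = 1/(-17139) = -1/17139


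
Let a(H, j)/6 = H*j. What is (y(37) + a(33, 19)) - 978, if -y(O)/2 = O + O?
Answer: 2636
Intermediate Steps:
y(O) = -4*O (y(O) = -2*(O + O) = -4*O)
a(H, j) = 6*H*j (a(H, j) = 6*(H*j) = 6*H*j)
(y(37) + a(33, 19)) - 978 = (-4*37 + 6*33*19) - 978 = (-148 + 3762) - 978 = 3614 - 978 = 2636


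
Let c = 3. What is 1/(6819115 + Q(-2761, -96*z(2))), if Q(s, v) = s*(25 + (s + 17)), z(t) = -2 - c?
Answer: 1/14326274 ≈ 6.9802e-8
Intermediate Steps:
z(t) = -5 (z(t) = -2 - 1*3 = -2 - 3 = -5)
Q(s, v) = s*(42 + s) (Q(s, v) = s*(25 + (17 + s)) = s*(42 + s))
1/(6819115 + Q(-2761, -96*z(2))) = 1/(6819115 - 2761*(42 - 2761)) = 1/(6819115 - 2761*(-2719)) = 1/(6819115 + 7507159) = 1/14326274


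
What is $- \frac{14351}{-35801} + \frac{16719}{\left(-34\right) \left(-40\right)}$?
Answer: $\frac{618074279}{48689360} \approx 12.694$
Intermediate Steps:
$- \frac{14351}{-35801} + \frac{16719}{\left(-34\right) \left(-40\right)} = \left(-14351\right) \left(- \frac{1}{35801}\right) + \frac{16719}{1360} = \frac{14351}{35801} + 16719 \cdot \frac{1}{1360} = \frac{14351}{35801} + \frac{16719}{1360} = \frac{618074279}{48689360}$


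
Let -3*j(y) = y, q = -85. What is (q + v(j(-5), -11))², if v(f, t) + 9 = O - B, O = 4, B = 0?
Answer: 8100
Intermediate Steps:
j(y) = -y/3
v(f, t) = -5 (v(f, t) = -9 + (4 - 1*0) = -9 + (4 + 0) = -9 + 4 = -5)
(q + v(j(-5), -11))² = (-85 - 5)² = (-90)² = 8100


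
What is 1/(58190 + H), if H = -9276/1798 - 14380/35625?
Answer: 6405375/372693139976 ≈ 1.7187e-5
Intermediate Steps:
H = -35631274/6405375 (H = -9276*1/1798 - 14380*1/35625 = -4638/899 - 2876/7125 = -35631274/6405375 ≈ -5.5627)
1/(58190 + H) = 1/(58190 - 35631274/6405375) = 1/(372693139976/6405375) = 6405375/372693139976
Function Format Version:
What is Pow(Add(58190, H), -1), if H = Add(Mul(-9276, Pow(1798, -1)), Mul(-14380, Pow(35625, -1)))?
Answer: Rational(6405375, 372693139976) ≈ 1.7187e-5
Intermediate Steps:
H = Rational(-35631274, 6405375) (H = Add(Mul(-9276, Rational(1, 1798)), Mul(-14380, Rational(1, 35625))) = Add(Rational(-4638, 899), Rational(-2876, 7125)) = Rational(-35631274, 6405375) ≈ -5.5627)
Pow(Add(58190, H), -1) = Pow(Add(58190, Rational(-35631274, 6405375)), -1) = Pow(Rational(372693139976, 6405375), -1) = Rational(6405375, 372693139976)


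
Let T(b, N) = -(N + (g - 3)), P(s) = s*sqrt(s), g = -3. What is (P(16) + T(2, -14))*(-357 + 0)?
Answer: -29988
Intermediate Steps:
P(s) = s**(3/2)
T(b, N) = 6 - N (T(b, N) = -(N + (-3 - 3)) = -(N - 6) = -(-6 + N) = 6 - N)
(P(16) + T(2, -14))*(-357 + 0) = (16**(3/2) + (6 - 1*(-14)))*(-357 + 0) = (64 + (6 + 14))*(-357) = (64 + 20)*(-357) = 84*(-357) = -29988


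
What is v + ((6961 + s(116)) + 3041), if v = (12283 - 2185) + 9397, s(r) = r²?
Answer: 42953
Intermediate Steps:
v = 19495 (v = 10098 + 9397 = 19495)
v + ((6961 + s(116)) + 3041) = 19495 + ((6961 + 116²) + 3041) = 19495 + ((6961 + 13456) + 3041) = 19495 + (20417 + 3041) = 19495 + 23458 = 42953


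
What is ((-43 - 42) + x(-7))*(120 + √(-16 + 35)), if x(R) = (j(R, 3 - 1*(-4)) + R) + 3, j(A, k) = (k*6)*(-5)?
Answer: -35880 - 299*√19 ≈ -37183.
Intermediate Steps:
j(A, k) = -30*k (j(A, k) = (6*k)*(-5) = -30*k)
x(R) = -207 + R (x(R) = (-30*(3 - 1*(-4)) + R) + 3 = (-30*(3 + 4) + R) + 3 = (-30*7 + R) + 3 = (-210 + R) + 3 = -207 + R)
((-43 - 42) + x(-7))*(120 + √(-16 + 35)) = ((-43 - 42) + (-207 - 7))*(120 + √(-16 + 35)) = (-85 - 214)*(120 + √19) = -299*(120 + √19) = -35880 - 299*√19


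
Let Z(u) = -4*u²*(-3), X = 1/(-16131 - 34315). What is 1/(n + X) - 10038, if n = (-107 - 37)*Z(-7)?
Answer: -42875949001540/4271363713 ≈ -10038.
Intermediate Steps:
X = -1/50446 (X = 1/(-50446) = -1/50446 ≈ -1.9823e-5)
Z(u) = 12*u²
n = -84672 (n = (-107 - 37)*(12*(-7)²) = -1728*49 = -144*588 = -84672)
1/(n + X) - 10038 = 1/(-84672 - 1/50446) - 10038 = 1/(-4271363713/50446) - 10038 = -50446/4271363713 - 10038 = -42875949001540/4271363713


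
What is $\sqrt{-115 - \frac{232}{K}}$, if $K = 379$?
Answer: $\frac{i \sqrt{16606643}}{379} \approx 10.752 i$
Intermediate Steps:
$\sqrt{-115 - \frac{232}{K}} = \sqrt{-115 - \frac{232}{379}} = \sqrt{- \frac{43817}{379}} = \frac{i \sqrt{16606643}}{379}$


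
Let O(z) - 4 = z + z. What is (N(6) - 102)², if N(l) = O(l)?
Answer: 7396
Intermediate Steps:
O(z) = 4 + 2*z (O(z) = 4 + (z + z) = 4 + 2*z)
N(l) = 4 + 2*l
(N(6) - 102)² = ((4 + 2*6) - 102)² = ((4 + 12) - 102)² = (16 - 102)² = (-86)² = 7396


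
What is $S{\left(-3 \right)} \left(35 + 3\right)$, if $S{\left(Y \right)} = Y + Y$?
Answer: $-228$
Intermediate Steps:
$S{\left(Y \right)} = 2 Y$
$S{\left(-3 \right)} \left(35 + 3\right) = 2 \left(-3\right) \left(35 + 3\right) = \left(-6\right) 38 = -228$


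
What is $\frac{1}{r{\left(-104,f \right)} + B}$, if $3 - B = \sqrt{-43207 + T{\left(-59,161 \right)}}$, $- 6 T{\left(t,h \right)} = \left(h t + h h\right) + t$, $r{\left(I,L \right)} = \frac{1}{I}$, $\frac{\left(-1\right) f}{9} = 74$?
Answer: $\frac{97032}{1490762003} + \frac{5408 i \sqrt{1653630}}{1490762003} \approx 6.5089 \cdot 10^{-5} + 0.004665 i$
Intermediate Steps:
$f = -666$ ($f = \left(-9\right) 74 = -666$)
$T{\left(t,h \right)} = - \frac{t}{6} - \frac{h^{2}}{6} - \frac{h t}{6}$ ($T{\left(t,h \right)} = - \frac{\left(h t + h h\right) + t}{6} = - \frac{\left(h t + h^{2}\right) + t}{6} = - \frac{\left(h^{2} + h t\right) + t}{6} = - \frac{t + h^{2} + h t}{6} = - \frac{t}{6} - \frac{h^{2}}{6} - \frac{h t}{6}$)
$B = 3 - \frac{i \sqrt{1653630}}{6}$ ($B = 3 - \sqrt{-43207 - \left(- \frac{59}{6} - \frac{9499}{6} + \frac{25921}{6}\right)} = 3 - \sqrt{-43207 + \left(\frac{59}{6} - \frac{25921}{6} + \frac{9499}{6}\right)} = 3 - \sqrt{-43207 - \frac{16363}{6}} = 3 - \sqrt{- \frac{275605}{6}} = 3 - \frac{i \sqrt{1653630}}{6} \approx 3.0 - 214.32 i$)
$\frac{1}{r{\left(-104,f \right)} + B} = \frac{1}{\frac{1}{-104} + \left(3 - \frac{i \sqrt{1653630}}{6}\right)} = \frac{1}{- \frac{1}{104} + \left(3 - \frac{i \sqrt{1653630}}{6}\right)} = \frac{1}{\frac{311}{104} - \frac{i \sqrt{1653630}}{6}}$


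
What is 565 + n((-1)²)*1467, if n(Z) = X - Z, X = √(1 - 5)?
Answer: -902 + 2934*I ≈ -902.0 + 2934.0*I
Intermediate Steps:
X = 2*I (X = √(-4) = 2*I ≈ 2.0*I)
n(Z) = -Z + 2*I (n(Z) = 2*I - Z = -Z + 2*I)
565 + n((-1)²)*1467 = 565 + (-1*(-1)² + 2*I)*1467 = 565 + (-1*1 + 2*I)*1467 = 565 + (-1 + 2*I)*1467 = 565 + (-1467 + 2934*I) = -902 + 2934*I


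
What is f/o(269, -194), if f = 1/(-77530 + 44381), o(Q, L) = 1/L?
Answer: 194/33149 ≈ 0.0058524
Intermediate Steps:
f = -1/33149 (f = 1/(-33149) = -1/33149 ≈ -3.0167e-5)
f/o(269, -194) = -1/(33149*(1/(-194))) = -1/(33149*(-1/194)) = -1/33149*(-194) = 194/33149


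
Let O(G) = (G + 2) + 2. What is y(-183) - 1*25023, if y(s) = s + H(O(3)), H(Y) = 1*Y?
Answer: -25199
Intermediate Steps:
O(G) = 4 + G (O(G) = (2 + G) + 2 = 4 + G)
H(Y) = Y
y(s) = 7 + s (y(s) = s + (4 + 3) = s + 7 = 7 + s)
y(-183) - 1*25023 = (7 - 183) - 1*25023 = -176 - 25023 = -25199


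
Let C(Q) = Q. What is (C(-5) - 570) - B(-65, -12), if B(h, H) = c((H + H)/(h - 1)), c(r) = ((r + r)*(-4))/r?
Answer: -567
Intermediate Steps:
c(r) = -8 (c(r) = ((2*r)*(-4))/r = (-8*r)/r = -8)
B(h, H) = -8
(C(-5) - 570) - B(-65, -12) = (-5 - 570) - 1*(-8) = -575 + 8 = -567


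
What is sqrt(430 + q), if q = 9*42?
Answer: 2*sqrt(202) ≈ 28.425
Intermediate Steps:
q = 378
sqrt(430 + q) = sqrt(430 + 378) = sqrt(808) = 2*sqrt(202)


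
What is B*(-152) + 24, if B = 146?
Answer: -22168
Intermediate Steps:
B*(-152) + 24 = 146*(-152) + 24 = -22192 + 24 = -22168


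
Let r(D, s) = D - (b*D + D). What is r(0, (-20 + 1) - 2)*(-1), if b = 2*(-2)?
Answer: 0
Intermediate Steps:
b = -4
r(D, s) = 4*D (r(D, s) = D - (-4*D + D) = D - (-3)*D = D + 3*D = 4*D)
r(0, (-20 + 1) - 2)*(-1) = (4*0)*(-1) = 0*(-1) = 0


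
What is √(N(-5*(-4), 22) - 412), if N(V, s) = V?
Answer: 14*I*√2 ≈ 19.799*I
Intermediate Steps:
√(N(-5*(-4), 22) - 412) = √(-5*(-4) - 412) = √(20 - 412) = √(-392) = 14*I*√2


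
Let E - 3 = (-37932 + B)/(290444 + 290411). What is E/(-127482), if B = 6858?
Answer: -570497/24682852370 ≈ -2.3113e-5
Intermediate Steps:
E = 1711491/580855 (E = 3 + (-37932 + 6858)/(290444 + 290411) = 3 - 31074/580855 = 1711491/580855 ≈ 2.9465)
E/(-127482) = (1711491/580855)/(-127482) = (1711491/580855)*(-1/127482) = -570497/24682852370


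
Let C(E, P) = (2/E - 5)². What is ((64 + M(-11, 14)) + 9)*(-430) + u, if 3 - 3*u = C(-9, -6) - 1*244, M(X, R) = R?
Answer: -9072832/243 ≈ -37337.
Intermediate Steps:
C(E, P) = (-5 + 2/E)²
u = 17798/243 (u = 1 - ((-2 + 5*(-9))²/(-9)² - 1*244)/3 = 1 - ((-2 - 45)²/81 - 244)/3 = 1 - ((1/81)*(-47)² - 244)/3 = 1 - ((1/81)*2209 - 244)/3 = 1 - (2209/81 - 244)/3 = 1 - ⅓*(-17555/81) = 1 + 17555/243 = 17798/243 ≈ 73.243)
((64 + M(-11, 14)) + 9)*(-430) + u = ((64 + 14) + 9)*(-430) + 17798/243 = (78 + 9)*(-430) + 17798/243 = 87*(-430) + 17798/243 = -37410 + 17798/243 = -9072832/243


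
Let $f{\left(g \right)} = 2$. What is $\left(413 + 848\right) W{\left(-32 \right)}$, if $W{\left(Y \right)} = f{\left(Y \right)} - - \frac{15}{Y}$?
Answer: $\frac{61789}{32} \approx 1930.9$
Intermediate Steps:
$W{\left(Y \right)} = 2 + \frac{15}{Y}$ ($W{\left(Y \right)} = 2 - - \frac{15}{Y} = 2 + \frac{15}{Y}$)
$\left(413 + 848\right) W{\left(-32 \right)} = \left(413 + 848\right) \left(2 + \frac{15}{-32}\right) = 1261 \left(2 + 15 \left(- \frac{1}{32}\right)\right) = 1261 \left(2 - \frac{15}{32}\right) = 1261 \cdot \frac{49}{32} = \frac{61789}{32}$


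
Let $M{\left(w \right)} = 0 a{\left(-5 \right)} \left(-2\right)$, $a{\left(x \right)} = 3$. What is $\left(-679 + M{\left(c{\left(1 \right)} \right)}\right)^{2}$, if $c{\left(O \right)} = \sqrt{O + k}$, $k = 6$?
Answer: $461041$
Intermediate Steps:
$c{\left(O \right)} = \sqrt{6 + O}$ ($c{\left(O \right)} = \sqrt{O + 6} = \sqrt{6 + O}$)
$M{\left(w \right)} = 0$ ($M{\left(w \right)} = 0 \cdot 3 \left(-2\right) = 0 \left(-2\right) = 0$)
$\left(-679 + M{\left(c{\left(1 \right)} \right)}\right)^{2} = \left(-679 + 0\right)^{2} = \left(-679\right)^{2} = 461041$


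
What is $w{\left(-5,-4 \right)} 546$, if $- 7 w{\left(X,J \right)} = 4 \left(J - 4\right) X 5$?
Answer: $-62400$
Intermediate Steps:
$w{\left(X,J \right)} = - \frac{20 X \left(-4 + J\right)}{7}$ ($w{\left(X,J \right)} = - \frac{4 \left(J - 4\right) X 5}{7} = - \frac{4 \left(-4 + J\right) X 5}{7} = - \frac{4 X \left(-4 + J\right) 5}{7} = - \frac{20 X \left(-4 + J\right)}{7}$)
$w{\left(-5,-4 \right)} 546 = \frac{20}{7} \left(-5\right) \left(4 - -4\right) 546 = \frac{20}{7} \left(-5\right) \left(4 + 4\right) 546 = \frac{20}{7} \left(-5\right) 8 \cdot 546 = \left(- \frac{800}{7}\right) 546 = -62400$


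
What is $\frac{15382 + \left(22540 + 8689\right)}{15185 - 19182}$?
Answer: $- \frac{46611}{3997} \approx -11.661$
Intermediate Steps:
$\frac{15382 + \left(22540 + 8689\right)}{15185 - 19182} = \frac{15382 + 31229}{-3997} = 46611 \left(- \frac{1}{3997}\right) = - \frac{46611}{3997}$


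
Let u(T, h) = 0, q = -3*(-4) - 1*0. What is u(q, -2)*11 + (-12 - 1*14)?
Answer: -26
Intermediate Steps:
q = 12 (q = 12 + 0 = 12)
u(q, -2)*11 + (-12 - 1*14) = 0*11 + (-12 - 1*14) = 0 + (-12 - 14) = 0 - 26 = -26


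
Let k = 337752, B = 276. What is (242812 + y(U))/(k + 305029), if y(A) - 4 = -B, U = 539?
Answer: 242540/642781 ≈ 0.37733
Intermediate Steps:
y(A) = -272 (y(A) = 4 - 1*276 = 4 - 276 = -272)
(242812 + y(U))/(k + 305029) = (242812 - 272)/(337752 + 305029) = 242540/642781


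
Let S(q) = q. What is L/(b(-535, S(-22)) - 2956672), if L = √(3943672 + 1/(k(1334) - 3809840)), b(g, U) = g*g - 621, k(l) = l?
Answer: -√57201850055337907686/10172778504408 ≈ -0.00074347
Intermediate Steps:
b(g, U) = -621 + g² (b(g, U) = g² - 621 = -621 + g²)
L = √57201850055337907686/3808506 (L = √(3943672 + 1/(1334 - 3809840)) = √(3943672 + 1/(-3808506)) = √(3943672 - 1/3808506) = √(15019498474031/3808506) = √57201850055337907686/3808506 ≈ 1985.9)
L/(b(-535, S(-22)) - 2956672) = (√57201850055337907686/3808506)/((-621 + (-535)²) - 2956672) = (√57201850055337907686/3808506)/((-621 + 286225) - 2956672) = (√57201850055337907686/3808506)/(285604 - 2956672) = (√57201850055337907686/3808506)/(-2671068) = (√57201850055337907686/3808506)*(-1/2671068) = -√57201850055337907686/10172778504408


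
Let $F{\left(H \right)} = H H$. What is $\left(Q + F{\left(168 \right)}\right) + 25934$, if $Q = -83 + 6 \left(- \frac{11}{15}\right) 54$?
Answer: $\frac{269187}{5} \approx 53837.0$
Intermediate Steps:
$F{\left(H \right)} = H^{2}$
$Q = - \frac{1603}{5}$ ($Q = -83 + 6 \left(\left(-11\right) \frac{1}{15}\right) 54 = -83 + 6 \left(- \frac{11}{15}\right) 54 = -83 - \frac{1188}{5} = - \frac{1603}{5} \approx -320.6$)
$\left(Q + F{\left(168 \right)}\right) + 25934 = \left(- \frac{1603}{5} + 168^{2}\right) + 25934 = \left(- \frac{1603}{5} + 28224\right) + 25934 = \frac{139517}{5} + 25934 = \frac{269187}{5}$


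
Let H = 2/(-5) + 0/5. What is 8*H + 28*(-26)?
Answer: -3656/5 ≈ -731.20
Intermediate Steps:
H = -2/5 (H = 2*(-1/5) + 0*(1/5) = -2/5 + 0 = -2/5 ≈ -0.40000)
8*H + 28*(-26) = 8*(-2/5) + 28*(-26) = -16/5 - 728 = -3656/5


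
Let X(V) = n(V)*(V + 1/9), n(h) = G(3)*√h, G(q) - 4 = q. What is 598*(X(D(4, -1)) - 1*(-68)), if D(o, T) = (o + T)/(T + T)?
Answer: 40664 - 52325*I*√6/18 ≈ 40664.0 - 7120.5*I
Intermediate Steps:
G(q) = 4 + q
D(o, T) = (T + o)/(2*T) (D(o, T) = (T + o)/((2*T)) = (T + o)*(1/(2*T)) = (T + o)/(2*T))
n(h) = 7*√h (n(h) = (4 + 3)*√h = 7*√h)
X(V) = 7*√V*(⅑ + V) (X(V) = (7*√V)*(V + 1/9) = (7*√V)*(V + ⅑) = (7*√V)*(⅑ + V) = 7*√V*(⅑ + V))
598*(X(D(4, -1)) - 1*(-68)) = 598*(√((½)*(-1 + 4)/(-1))*(7/9 + 7*((½)*(-1 + 4)/(-1))) - 1*(-68)) = 598*(√((½)*(-1)*3)*(7/9 + 7*((½)*(-1)*3)) + 68) = 598*(√(-3/2)*(7/9 + 7*(-3/2)) + 68) = 598*((I*√6/2)*(7/9 - 21/2) + 68) = 598*((I*√6/2)*(-175/18) + 68) = 598*(-175*I*√6/36 + 68) = 598*(68 - 175*I*√6/36) = 40664 - 52325*I*√6/18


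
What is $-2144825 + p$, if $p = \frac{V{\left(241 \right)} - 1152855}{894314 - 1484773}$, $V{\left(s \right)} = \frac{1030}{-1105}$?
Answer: $- \frac{279881045872014}{130491439} \approx -2.1448 \cdot 10^{6}$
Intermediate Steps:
$V{\left(s \right)} = - \frac{206}{221}$ ($V{\left(s \right)} = 1030 \left(- \frac{1}{1105}\right) = - \frac{206}{221}$)
$p = \frac{254781161}{130491439}$ ($p = \frac{- \frac{206}{221} - 1152855}{894314 - 1484773} = - \frac{254781161}{221 \left(-590459\right)} = \left(- \frac{254781161}{221}\right) \left(- \frac{1}{590459}\right) = \frac{254781161}{130491439} \approx 1.9525$)
$-2144825 + p = -2144825 + \frac{254781161}{130491439} = - \frac{279881045872014}{130491439}$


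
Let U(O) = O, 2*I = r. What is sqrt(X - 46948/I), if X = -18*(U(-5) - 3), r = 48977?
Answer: 2*sqrt(85205188946)/48977 ≈ 11.920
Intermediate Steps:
I = 48977/2 (I = (1/2)*48977 = 48977/2 ≈ 24489.)
X = 144 (X = -18*(-5 - 3) = -18*(-8) = 144)
sqrt(X - 46948/I) = sqrt(144 - 46948/48977/2) = sqrt(144 - 46948*2/48977) = sqrt(144 - 93896/48977) = sqrt(6958792/48977) = 2*sqrt(85205188946)/48977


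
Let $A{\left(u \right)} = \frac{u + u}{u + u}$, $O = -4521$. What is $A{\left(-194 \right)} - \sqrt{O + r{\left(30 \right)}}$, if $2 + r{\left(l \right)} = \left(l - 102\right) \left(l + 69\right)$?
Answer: $1 - i \sqrt{11651} \approx 1.0 - 107.94 i$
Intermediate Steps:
$r{\left(l \right)} = -2 + \left(-102 + l\right) \left(69 + l\right)$ ($r{\left(l \right)} = -2 + \left(l - 102\right) \left(l + 69\right) = -2 + \left(-102 + l\right) \left(69 + l\right)$)
$A{\left(u \right)} = 1$ ($A{\left(u \right)} = \frac{2 u}{2 u} = 2 u \frac{1}{2 u} = 1$)
$A{\left(-194 \right)} - \sqrt{O + r{\left(30 \right)}} = 1 - \sqrt{-4521 - \left(8030 - 900\right)} = 1 - \sqrt{-4521 - 7130} = 1 - \sqrt{-11651} = 1 - i \sqrt{11651}$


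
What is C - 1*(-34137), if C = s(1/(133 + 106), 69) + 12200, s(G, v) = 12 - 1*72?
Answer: 46277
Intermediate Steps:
s(G, v) = -60 (s(G, v) = 12 - 72 = -60)
C = 12140 (C = -60 + 12200 = 12140)
C - 1*(-34137) = 12140 - 1*(-34137) = 12140 + 34137 = 46277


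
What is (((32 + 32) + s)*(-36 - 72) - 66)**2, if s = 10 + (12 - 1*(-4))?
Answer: 95765796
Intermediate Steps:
s = 26 (s = 10 + (12 + 4) = 10 + 16 = 26)
(((32 + 32) + s)*(-36 - 72) - 66)**2 = (((32 + 32) + 26)*(-36 - 72) - 66)**2 = ((64 + 26)*(-108) - 66)**2 = (90*(-108) - 66)**2 = (-9720 - 66)**2 = (-9786)**2 = 95765796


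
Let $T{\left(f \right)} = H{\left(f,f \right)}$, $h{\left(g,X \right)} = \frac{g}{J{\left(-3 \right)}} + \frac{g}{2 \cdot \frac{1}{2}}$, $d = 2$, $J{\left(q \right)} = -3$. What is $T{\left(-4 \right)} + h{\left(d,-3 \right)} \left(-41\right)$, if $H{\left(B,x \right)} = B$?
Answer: $- \frac{176}{3} \approx -58.667$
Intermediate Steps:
$h{\left(g,X \right)} = \frac{2 g}{3}$ ($h{\left(g,X \right)} = \frac{g}{-3} + \frac{g}{2 \cdot \frac{1}{2}} = g \left(- \frac{1}{3}\right) + \frac{g}{2 \cdot \frac{1}{2}} = - \frac{g}{3} + \frac{g}{1} = - \frac{g}{3} + g 1 = - \frac{g}{3} + g = \frac{2 g}{3}$)
$T{\left(f \right)} = f$
$T{\left(-4 \right)} + h{\left(d,-3 \right)} \left(-41\right) = -4 + \frac{2}{3} \cdot 2 \left(-41\right) = -4 + \frac{4}{3} \left(-41\right) = -4 - \frac{164}{3} = - \frac{176}{3}$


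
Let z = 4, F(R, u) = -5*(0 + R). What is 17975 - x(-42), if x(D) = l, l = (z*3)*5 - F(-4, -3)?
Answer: 17935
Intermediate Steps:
F(R, u) = -5*R
l = 40 (l = (4*3)*5 - (-5)*(-4) = 12*5 - 1*20 = 60 - 20 = 40)
x(D) = 40
17975 - x(-42) = 17975 - 1*40 = 17975 - 40 = 17935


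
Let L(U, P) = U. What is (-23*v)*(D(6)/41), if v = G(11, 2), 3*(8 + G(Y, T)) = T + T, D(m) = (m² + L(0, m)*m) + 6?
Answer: 6440/41 ≈ 157.07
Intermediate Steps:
D(m) = 6 + m² (D(m) = (m² + 0*m) + 6 = (m² + 0) + 6 = m² + 6 = 6 + m²)
G(Y, T) = -8 + 2*T/3 (G(Y, T) = -8 + (T + T)/3 = -8 + (2*T)/3 = -8 + 2*T/3)
v = -20/3 (v = -8 + (⅔)*2 = -8 + 4/3 = -20/3 ≈ -6.6667)
(-23*v)*(D(6)/41) = (-23*(-20/3))*((6 + 6²)/41) = 460*((6 + 36)*(1/41))/3 = 460*(42*(1/41))/3 = (460/3)*(42/41) = 6440/41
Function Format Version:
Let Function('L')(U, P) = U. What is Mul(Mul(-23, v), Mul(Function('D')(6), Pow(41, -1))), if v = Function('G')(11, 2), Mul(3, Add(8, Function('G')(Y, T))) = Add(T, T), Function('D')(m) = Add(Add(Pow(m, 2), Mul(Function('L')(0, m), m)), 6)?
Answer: Rational(6440, 41) ≈ 157.07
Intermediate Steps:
Function('D')(m) = Add(6, Pow(m, 2)) (Function('D')(m) = Add(Add(Pow(m, 2), Mul(0, m)), 6) = Add(Add(Pow(m, 2), 0), 6) = Add(Pow(m, 2), 6) = Add(6, Pow(m, 2)))
Function('G')(Y, T) = Add(-8, Mul(Rational(2, 3), T)) (Function('G')(Y, T) = Add(-8, Mul(Rational(1, 3), Add(T, T))) = Add(-8, Mul(Rational(1, 3), Mul(2, T))) = Add(-8, Mul(Rational(2, 3), T)))
v = Rational(-20, 3) (v = Add(-8, Mul(Rational(2, 3), 2)) = Add(-8, Rational(4, 3)) = Rational(-20, 3) ≈ -6.6667)
Mul(Mul(-23, v), Mul(Function('D')(6), Pow(41, -1))) = Mul(Mul(-23, Rational(-20, 3)), Mul(Add(6, Pow(6, 2)), Pow(41, -1))) = Mul(Rational(460, 3), Mul(Add(6, 36), Rational(1, 41))) = Mul(Rational(460, 3), Mul(42, Rational(1, 41))) = Mul(Rational(460, 3), Rational(42, 41)) = Rational(6440, 41)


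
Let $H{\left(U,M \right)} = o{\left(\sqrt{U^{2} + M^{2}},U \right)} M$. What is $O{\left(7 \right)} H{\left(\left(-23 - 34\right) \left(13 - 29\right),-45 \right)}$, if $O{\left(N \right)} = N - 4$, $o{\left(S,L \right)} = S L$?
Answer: $- 369360 \sqrt{92641} \approx -1.1242 \cdot 10^{8}$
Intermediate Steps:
$o{\left(S,L \right)} = L S$
$O{\left(N \right)} = -4 + N$
$H{\left(U,M \right)} = M U \sqrt{M^{2} + U^{2}}$ ($H{\left(U,M \right)} = U \sqrt{U^{2} + M^{2}} M = U \sqrt{M^{2} + U^{2}} M = M U \sqrt{M^{2} + U^{2}}$)
$O{\left(7 \right)} H{\left(\left(-23 - 34\right) \left(13 - 29\right),-45 \right)} = \left(-4 + 7\right) \left(- 45 \left(-23 - 34\right) \left(13 - 29\right) \sqrt{\left(-45\right)^{2} + \left(\left(-23 - 34\right) \left(13 - 29\right)\right)^{2}}\right) = 3 \left(- 45 \left(\left(-57\right) \left(-16\right)\right) \sqrt{2025 + \left(\left(-57\right) \left(-16\right)\right)^{2}}\right) = 3 \left(\left(-45\right) 912 \sqrt{2025 + 912^{2}}\right) = 3 \left(\left(-45\right) 912 \sqrt{2025 + 831744}\right) = 3 \left(\left(-45\right) 912 \sqrt{833769}\right) = 3 \left(\left(-45\right) 912 \cdot 3 \sqrt{92641}\right) = 3 \left(- 123120 \sqrt{92641}\right) = - 369360 \sqrt{92641}$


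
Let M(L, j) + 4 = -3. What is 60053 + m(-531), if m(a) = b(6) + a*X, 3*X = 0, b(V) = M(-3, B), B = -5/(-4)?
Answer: 60046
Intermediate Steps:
B = 5/4 (B = -5*(-1/4) = 5/4 ≈ 1.2500)
M(L, j) = -7 (M(L, j) = -4 - 3 = -7)
b(V) = -7
X = 0 (X = (1/3)*0 = 0)
m(a) = -7 (m(a) = -7 + a*0 = -7 + 0 = -7)
60053 + m(-531) = 60053 - 7 = 60046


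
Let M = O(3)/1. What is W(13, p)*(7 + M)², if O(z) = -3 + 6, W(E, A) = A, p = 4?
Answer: 400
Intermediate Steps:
O(z) = 3
M = 3 (M = 3/1 = 3*1 = 3)
W(13, p)*(7 + M)² = 4*(7 + 3)² = 4*10² = 4*100 = 400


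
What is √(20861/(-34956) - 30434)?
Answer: I*√1033019483815/5826 ≈ 174.46*I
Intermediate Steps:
√(20861/(-34956) - 30434) = √(20861*(-1/34956) - 30434) = √(-20861/34956 - 30434) = √(-1063871765/34956) = I*√1033019483815/5826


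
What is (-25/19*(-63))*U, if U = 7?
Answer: 11025/19 ≈ 580.26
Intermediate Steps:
(-25/19*(-63))*U = (-25/19*(-63))*7 = (-25*1/19*(-63))*7 = -25/19*(-63)*7 = (1575/19)*7 = 11025/19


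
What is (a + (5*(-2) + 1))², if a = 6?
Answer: 9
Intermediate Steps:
(a + (5*(-2) + 1))² = (6 + (5*(-2) + 1))² = (6 + (-10 + 1))² = (6 - 9)² = (-3)² = 9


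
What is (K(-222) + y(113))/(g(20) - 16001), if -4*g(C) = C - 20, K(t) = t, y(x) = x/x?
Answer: 221/16001 ≈ 0.013812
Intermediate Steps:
y(x) = 1
g(C) = 5 - C/4 (g(C) = -(C - 20)/4 = -(-20 + C)/4 = 5 - C/4)
(K(-222) + y(113))/(g(20) - 16001) = (-222 + 1)/((5 - ¼*20) - 16001) = -221/((5 - 5) - 16001) = -221/(0 - 16001) = -221/(-16001) = -221*(-1/16001) = 221/16001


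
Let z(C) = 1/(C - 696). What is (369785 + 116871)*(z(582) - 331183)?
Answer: -9186815304064/57 ≈ -1.6117e+11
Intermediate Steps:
z(C) = 1/(-696 + C)
(369785 + 116871)*(z(582) - 331183) = (369785 + 116871)*(1/(-696 + 582) - 331183) = 486656*(1/(-114) - 331183) = 486656*(-1/114 - 331183) = 486656*(-37754863/114) = -9186815304064/57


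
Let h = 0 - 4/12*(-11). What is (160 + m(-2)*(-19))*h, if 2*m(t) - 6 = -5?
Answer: 3311/6 ≈ 551.83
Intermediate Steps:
m(t) = ½ (m(t) = 3 + (½)*(-5) = 3 - 5/2 = ½)
h = 11/3 (h = 0 - 4*1/12*(-11) = 0 - ⅓*(-11) = 0 + 11/3 = 11/3 ≈ 3.6667)
(160 + m(-2)*(-19))*h = (160 + (½)*(-19))*(11/3) = (160 - 19/2)*(11/3) = (301/2)*(11/3) = 3311/6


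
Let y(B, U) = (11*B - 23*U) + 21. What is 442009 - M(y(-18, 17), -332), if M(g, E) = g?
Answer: 442577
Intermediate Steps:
y(B, U) = 21 - 23*U + 11*B (y(B, U) = (-23*U + 11*B) + 21 = 21 - 23*U + 11*B)
442009 - M(y(-18, 17), -332) = 442009 - (21 - 23*17 + 11*(-18)) = 442009 - (21 - 391 - 198) = 442009 - 1*(-568) = 442009 + 568 = 442577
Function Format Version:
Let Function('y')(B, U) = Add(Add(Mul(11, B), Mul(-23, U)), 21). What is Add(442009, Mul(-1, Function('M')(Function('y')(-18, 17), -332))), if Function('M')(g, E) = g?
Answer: 442577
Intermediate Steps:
Function('y')(B, U) = Add(21, Mul(-23, U), Mul(11, B)) (Function('y')(B, U) = Add(Add(Mul(-23, U), Mul(11, B)), 21) = Add(21, Mul(-23, U), Mul(11, B)))
Add(442009, Mul(-1, Function('M')(Function('y')(-18, 17), -332))) = Add(442009, Mul(-1, Add(21, Mul(-23, 17), Mul(11, -18)))) = Add(442009, Mul(-1, Add(21, -391, -198))) = Add(442009, Mul(-1, -568)) = Add(442009, 568) = 442577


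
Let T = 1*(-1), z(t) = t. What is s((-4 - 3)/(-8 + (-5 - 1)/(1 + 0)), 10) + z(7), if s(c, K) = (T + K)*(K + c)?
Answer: 203/2 ≈ 101.50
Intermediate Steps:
T = -1
s(c, K) = (-1 + K)*(K + c)
s((-4 - 3)/(-8 + (-5 - 1)/(1 + 0)), 10) + z(7) = (10**2 - 1*10 - (-4 - 3)/(-8 + (-5 - 1)/(1 + 0)) + 10*((-4 - 3)/(-8 + (-5 - 1)/(1 + 0)))) + 7 = (100 - 10 - (-7)/(-8 - 6/1) + 10*(-7/(-8 - 6/1))) + 7 = (100 - 10 - (-7)/(-8 - 6*1) + 10*(-7/(-8 - 6*1))) + 7 = (100 - 10 - (-7)/(-8 - 6) + 10*(-7/(-8 - 6))) + 7 = (100 - 10 - (-7)/(-14) + 10*(-7/(-14))) + 7 = (100 - 10 - (-7)*(-1)/14 + 10*(-7*(-1/14))) + 7 = (100 - 10 - 1*1/2 + 10*(1/2)) + 7 = (100 - 10 - 1/2 + 5) + 7 = 189/2 + 7 = 203/2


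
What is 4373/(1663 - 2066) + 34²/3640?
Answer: -297151/28210 ≈ -10.534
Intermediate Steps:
4373/(1663 - 2066) + 34²/3640 = 4373/(-403) + 1156*(1/3640) = 4373*(-1/403) + 289/910 = -4373/403 + 289/910 = -297151/28210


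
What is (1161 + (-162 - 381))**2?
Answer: 381924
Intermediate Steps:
(1161 + (-162 - 381))**2 = (1161 - 543)**2 = 618**2 = 381924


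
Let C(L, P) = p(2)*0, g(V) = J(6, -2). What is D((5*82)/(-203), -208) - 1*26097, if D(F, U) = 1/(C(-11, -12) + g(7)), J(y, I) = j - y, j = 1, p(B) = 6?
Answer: -130486/5 ≈ -26097.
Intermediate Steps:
J(y, I) = 1 - y
g(V) = -5 (g(V) = 1 - 1*6 = 1 - 6 = -5)
C(L, P) = 0 (C(L, P) = 6*0 = 0)
D(F, U) = -⅕ (D(F, U) = 1/(0 - 5) = 1/(-5) = -⅕)
D((5*82)/(-203), -208) - 1*26097 = -⅕ - 1*26097 = -⅕ - 26097 = -130486/5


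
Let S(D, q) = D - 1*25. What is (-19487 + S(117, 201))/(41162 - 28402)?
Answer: -3879/2552 ≈ -1.5200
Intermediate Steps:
S(D, q) = -25 + D (S(D, q) = D - 25 = -25 + D)
(-19487 + S(117, 201))/(41162 - 28402) = (-19487 + (-25 + 117))/(41162 - 28402) = (-19487 + 92)/12760 = -19395*1/12760 = -3879/2552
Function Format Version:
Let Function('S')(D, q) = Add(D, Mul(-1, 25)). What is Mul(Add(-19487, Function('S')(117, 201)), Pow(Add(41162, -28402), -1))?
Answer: Rational(-3879, 2552) ≈ -1.5200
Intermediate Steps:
Function('S')(D, q) = Add(-25, D) (Function('S')(D, q) = Add(D, -25) = Add(-25, D))
Mul(Add(-19487, Function('S')(117, 201)), Pow(Add(41162, -28402), -1)) = Mul(Add(-19487, Add(-25, 117)), Pow(Add(41162, -28402), -1)) = Mul(Add(-19487, 92), Pow(12760, -1)) = Mul(-19395, Rational(1, 12760)) = Rational(-3879, 2552)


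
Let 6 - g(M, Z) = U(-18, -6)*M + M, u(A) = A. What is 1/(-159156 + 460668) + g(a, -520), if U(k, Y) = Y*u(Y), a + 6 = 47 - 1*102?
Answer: 682321657/301512 ≈ 2263.0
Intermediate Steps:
a = -61 (a = -6 + (47 - 1*102) = -6 + (47 - 102) = -6 - 55 = -61)
U(k, Y) = Y² (U(k, Y) = Y*Y = Y²)
g(M, Z) = 6 - 37*M (g(M, Z) = 6 - ((-6)²*M + M) = 6 - (36*M + M) = 6 - 37*M)
1/(-159156 + 460668) + g(a, -520) = 1/(-159156 + 460668) + (6 - 37*(-61)) = 1/301512 + (6 + 2257) = 1/301512 + 2263 = 682321657/301512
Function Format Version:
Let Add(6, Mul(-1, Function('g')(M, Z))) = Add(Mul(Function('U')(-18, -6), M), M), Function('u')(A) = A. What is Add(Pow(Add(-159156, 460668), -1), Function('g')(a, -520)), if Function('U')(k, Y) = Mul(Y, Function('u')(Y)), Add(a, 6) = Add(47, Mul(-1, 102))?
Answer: Rational(682321657, 301512) ≈ 2263.0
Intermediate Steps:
a = -61 (a = Add(-6, Add(47, Mul(-1, 102))) = Add(-6, Add(47, -102)) = Add(-6, -55) = -61)
Function('U')(k, Y) = Pow(Y, 2) (Function('U')(k, Y) = Mul(Y, Y) = Pow(Y, 2))
Function('g')(M, Z) = Add(6, Mul(-37, M)) (Function('g')(M, Z) = Add(6, Mul(-1, Add(Mul(Pow(-6, 2), M), M))) = Add(6, Mul(-1, Add(Mul(36, M), M))) = Add(6, Mul(-1, Mul(37, M))) = Add(6, Mul(-37, M)))
Add(Pow(Add(-159156, 460668), -1), Function('g')(a, -520)) = Add(Pow(Add(-159156, 460668), -1), Add(6, Mul(-37, -61))) = Add(Pow(301512, -1), Add(6, 2257)) = Add(Rational(1, 301512), 2263) = Rational(682321657, 301512)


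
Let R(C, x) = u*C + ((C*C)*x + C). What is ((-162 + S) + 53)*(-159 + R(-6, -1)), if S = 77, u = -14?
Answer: 3744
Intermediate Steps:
R(C, x) = -13*C + x*C**2 (R(C, x) = -14*C + ((C*C)*x + C) = -14*C + (C**2*x + C) = -14*C + (x*C**2 + C) = -14*C + (C + x*C**2) = -13*C + x*C**2)
((-162 + S) + 53)*(-159 + R(-6, -1)) = ((-162 + 77) + 53)*(-159 - 6*(-13 - 6*(-1))) = (-85 + 53)*(-159 - 6*(-13 + 6)) = -32*(-159 - 6*(-7)) = -32*(-159 + 42) = -32*(-117) = 3744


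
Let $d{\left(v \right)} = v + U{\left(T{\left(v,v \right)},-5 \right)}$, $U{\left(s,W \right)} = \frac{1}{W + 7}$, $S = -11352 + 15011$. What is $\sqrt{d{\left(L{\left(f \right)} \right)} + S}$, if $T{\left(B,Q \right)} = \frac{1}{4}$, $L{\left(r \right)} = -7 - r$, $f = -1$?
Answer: $\frac{\sqrt{14614}}{2} \approx 60.444$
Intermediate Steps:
$S = 3659$
$T{\left(B,Q \right)} = \frac{1}{4}$
$U{\left(s,W \right)} = \frac{1}{7 + W}$
$d{\left(v \right)} = \frac{1}{2} + v$ ($d{\left(v \right)} = v + \frac{1}{7 - 5} = v + \frac{1}{2} = \frac{1}{2} + v$)
$\sqrt{d{\left(L{\left(f \right)} \right)} + S} = \sqrt{\left(\frac{1}{2} - 6\right) + 3659} = \sqrt{- \frac{11}{2} + 3659} = \sqrt{\frac{7307}{2}} = \frac{\sqrt{14614}}{2}$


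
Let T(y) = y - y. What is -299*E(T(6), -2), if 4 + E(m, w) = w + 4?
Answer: 598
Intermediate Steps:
T(y) = 0
E(m, w) = w (E(m, w) = -4 + (w + 4) = -4 + (4 + w) = w)
-299*E(T(6), -2) = -299*(-2) = 598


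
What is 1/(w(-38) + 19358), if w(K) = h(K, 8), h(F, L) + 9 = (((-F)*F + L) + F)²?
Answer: 1/2192025 ≈ 4.5620e-7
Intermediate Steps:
h(F, L) = -9 + (F + L - F²)² (h(F, L) = -9 + (((-F)*F + L) + F)² = -9 + ((-F² + L) + F)² = -9 + ((L - F²) + F)² = -9 + (F + L - F²)²)
w(K) = -9 + (8 + K - K²)² (w(K) = -9 + (K + 8 - K²)² = -9 + (8 + K - K²)²)
1/(w(-38) + 19358) = 1/((-9 + (8 - 38 - 1*(-38)²)²) + 19358) = 1/((-9 + (8 - 38 - 1*1444)²) + 19358) = 1/((-9 + (8 - 38 - 1444)²) + 19358) = 1/((-9 + (-1474)²) + 19358) = 1/((-9 + 2172676) + 19358) = 1/(2172667 + 19358) = 1/2192025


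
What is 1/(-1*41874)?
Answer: -1/41874 ≈ -2.3881e-5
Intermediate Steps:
1/(-1*41874) = 1/(-41874) = -1/41874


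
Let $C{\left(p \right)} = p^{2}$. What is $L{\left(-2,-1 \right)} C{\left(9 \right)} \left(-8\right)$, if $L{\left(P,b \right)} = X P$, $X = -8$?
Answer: $-10368$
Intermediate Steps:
$L{\left(P,b \right)} = - 8 P$
$L{\left(-2,-1 \right)} C{\left(9 \right)} \left(-8\right) = \left(-8\right) \left(-2\right) 9^{2} \left(-8\right) = 16 \cdot 81 \left(-8\right) = 1296 \left(-8\right) = -10368$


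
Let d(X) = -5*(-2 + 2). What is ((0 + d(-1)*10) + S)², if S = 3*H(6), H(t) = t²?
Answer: 11664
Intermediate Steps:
d(X) = 0 (d(X) = -5*0 = 0)
S = 108 (S = 3*6² = 3*36 = 108)
((0 + d(-1)*10) + S)² = ((0 + 0*10) + 108)² = ((0 + 0) + 108)² = (0 + 108)² = 108² = 11664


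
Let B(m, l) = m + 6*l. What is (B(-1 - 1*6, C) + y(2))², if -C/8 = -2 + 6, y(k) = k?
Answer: 38809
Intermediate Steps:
C = -32 (C = -8*(-2 + 6) = -8*4 = -32)
(B(-1 - 1*6, C) + y(2))² = (((-1 - 1*6) + 6*(-32)) + 2)² = (((-1 - 6) - 192) + 2)² = ((-7 - 192) + 2)² = (-199 + 2)² = (-197)² = 38809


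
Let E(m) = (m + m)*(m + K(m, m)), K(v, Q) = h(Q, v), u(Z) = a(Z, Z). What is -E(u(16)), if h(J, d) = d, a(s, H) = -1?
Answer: -4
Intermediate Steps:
u(Z) = -1
K(v, Q) = v
E(m) = 4*m² (E(m) = (m + m)*(m + m) = (2*m)*(2*m) = 4*m²)
-E(u(16)) = -4*(-1)² = -4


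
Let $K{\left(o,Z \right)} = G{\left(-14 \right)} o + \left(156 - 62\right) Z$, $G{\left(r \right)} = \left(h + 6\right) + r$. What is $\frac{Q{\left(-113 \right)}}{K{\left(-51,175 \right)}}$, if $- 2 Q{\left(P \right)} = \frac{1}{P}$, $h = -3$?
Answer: $\frac{1}{3844486} \approx 2.6011 \cdot 10^{-7}$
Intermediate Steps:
$Q{\left(P \right)} = - \frac{1}{2 P}$
$G{\left(r \right)} = 3 + r$ ($G{\left(r \right)} = \left(-3 + 6\right) + r = 3 + r$)
$K{\left(o,Z \right)} = - 11 o + 94 Z$ ($K{\left(o,Z \right)} = \left(3 - 14\right) o + \left(156 - 62\right) Z = - 11 o + \left(156 - 62\right) Z = - 11 o + 94 Z$)
$\frac{Q{\left(-113 \right)}}{K{\left(-51,175 \right)}} = \frac{\left(- \frac{1}{2}\right) \frac{1}{-113}}{\left(-11\right) \left(-51\right) + 94 \cdot 175} = \frac{\left(- \frac{1}{2}\right) \left(- \frac{1}{113}\right)}{561 + 16450} = \frac{1}{226 \cdot 17011} = \frac{1}{226} \cdot \frac{1}{17011} = \frac{1}{3844486}$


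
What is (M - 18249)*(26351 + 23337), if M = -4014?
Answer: -1106203944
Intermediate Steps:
(M - 18249)*(26351 + 23337) = (-4014 - 18249)*(26351 + 23337) = -22263*49688 = -1106203944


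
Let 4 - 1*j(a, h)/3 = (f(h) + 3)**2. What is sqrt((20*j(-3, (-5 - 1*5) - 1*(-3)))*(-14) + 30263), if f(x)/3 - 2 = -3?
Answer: sqrt(26903) ≈ 164.02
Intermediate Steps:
f(x) = -3 (f(x) = 6 + 3*(-3) = 6 - 9 = -3)
j(a, h) = 12 (j(a, h) = 12 - 3*(-3 + 3)**2 = 12 - 3*0**2 = 12 - 3*0 = 12 + 0 = 12)
sqrt((20*j(-3, (-5 - 1*5) - 1*(-3)))*(-14) + 30263) = sqrt((20*12)*(-14) + 30263) = sqrt(240*(-14) + 30263) = sqrt(-3360 + 30263) = sqrt(26903)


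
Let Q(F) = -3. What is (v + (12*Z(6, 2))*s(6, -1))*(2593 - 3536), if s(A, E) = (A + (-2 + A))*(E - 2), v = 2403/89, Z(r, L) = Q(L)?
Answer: -1043901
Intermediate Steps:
Z(r, L) = -3
v = 27 (v = 2403*(1/89) = 27)
s(A, E) = (-2 + E)*(-2 + 2*A) (s(A, E) = (-2 + 2*A)*(-2 + E) = (-2 + E)*(-2 + 2*A))
(v + (12*Z(6, 2))*s(6, -1))*(2593 - 3536) = (27 + (12*(-3))*(4 - 4*6 - 2*(-1) + 2*6*(-1)))*(2593 - 3536) = (27 - 36*(4 - 24 + 2 - 12))*(-943) = (27 - 36*(-30))*(-943) = (27 + 1080)*(-943) = 1107*(-943) = -1043901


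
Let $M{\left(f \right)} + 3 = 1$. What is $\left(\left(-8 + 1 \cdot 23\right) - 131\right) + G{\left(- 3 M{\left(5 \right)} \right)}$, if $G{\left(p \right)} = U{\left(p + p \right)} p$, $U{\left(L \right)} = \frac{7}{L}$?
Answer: $- \frac{225}{2} \approx -112.5$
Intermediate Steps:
$M{\left(f \right)} = -2$ ($M{\left(f \right)} = -3 + 1 = -2$)
$G{\left(p \right)} = \frac{7}{2}$ ($G{\left(p \right)} = \frac{7}{p + p} p = \frac{7}{2 p} p = \frac{7}{2}$)
$\left(\left(-8 + 1 \cdot 23\right) - 131\right) + G{\left(- 3 M{\left(5 \right)} \right)} = \left(\left(-8 + 1 \cdot 23\right) - 131\right) + \frac{7}{2} = \left(\left(-8 + 23\right) - 131\right) + \frac{7}{2} = \left(15 - 131\right) + \frac{7}{2} = -116 + \frac{7}{2} = - \frac{225}{2}$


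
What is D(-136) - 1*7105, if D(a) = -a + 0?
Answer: -6969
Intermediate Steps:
D(a) = -a
D(-136) - 1*7105 = -1*(-136) - 1*7105 = 136 - 7105 = -6969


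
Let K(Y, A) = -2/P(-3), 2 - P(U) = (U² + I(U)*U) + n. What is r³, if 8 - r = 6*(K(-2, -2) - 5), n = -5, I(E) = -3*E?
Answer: 890277128/15625 ≈ 56978.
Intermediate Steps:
P(U) = 7 + 2*U² (P(U) = 2 - ((U² + (-3*U)*U) - 5) = 2 - ((U² - 3*U²) - 5) = 2 - (-2*U² - 5) = 2 - (-5 - 2*U²) = 2 + (5 + 2*U²) = 7 + 2*U²)
K(Y, A) = -2/25 (K(Y, A) = -2/(7 + 2*(-3)²) = -2/(7 + 2*9) = -2/(7 + 18) = -2/25)
r = 962/25 (r = 8 - 6*(-2/25 - 5) = 8 - 6*(-127)/25 = 8 - 1*(-762/25) = 8 + 762/25 = 962/25 ≈ 38.480)
r³ = (962/25)³ = 890277128/15625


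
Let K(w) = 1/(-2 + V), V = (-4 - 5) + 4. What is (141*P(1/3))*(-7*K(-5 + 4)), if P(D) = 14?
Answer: 1974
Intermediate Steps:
V = -5 (V = -9 + 4 = -5)
K(w) = -⅐ (K(w) = 1/(-2 - 5) = 1/(-7) = -⅐)
(141*P(1/3))*(-7*K(-5 + 4)) = (141*14)*(-7*(-⅐)) = 1974*1 = 1974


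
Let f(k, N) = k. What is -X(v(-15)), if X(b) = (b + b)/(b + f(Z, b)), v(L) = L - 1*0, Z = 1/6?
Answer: -180/89 ≈ -2.0225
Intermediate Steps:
Z = ⅙ ≈ 0.16667
v(L) = L (v(L) = L + 0 = L)
X(b) = 2*b/(⅙ + b) (X(b) = (b + b)/(b + ⅙) = (2*b)/(⅙ + b) = 2*b/(⅙ + b))
-X(v(-15)) = -12*(-15)/(1 + 6*(-15)) = -12*(-15)/(1 - 90) = -12*(-15)/(-89) = -12*(-15)*(-1)/89 = -1*180/89 = -180/89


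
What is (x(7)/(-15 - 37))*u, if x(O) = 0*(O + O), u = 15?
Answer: 0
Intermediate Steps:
x(O) = 0 (x(O) = 0*(2*O) = 0)
(x(7)/(-15 - 37))*u = (0/(-15 - 37))*15 = (0/(-52))*15 = -1/52*0*15 = 0*15 = 0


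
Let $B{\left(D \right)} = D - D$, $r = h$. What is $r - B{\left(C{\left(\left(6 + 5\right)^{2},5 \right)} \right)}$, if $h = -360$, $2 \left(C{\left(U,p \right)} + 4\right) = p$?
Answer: $-360$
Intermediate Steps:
$C{\left(U,p \right)} = -4 + \frac{p}{2}$
$r = -360$
$B{\left(D \right)} = 0$
$r - B{\left(C{\left(\left(6 + 5\right)^{2},5 \right)} \right)} = -360 - 0 = -360 + 0 = -360$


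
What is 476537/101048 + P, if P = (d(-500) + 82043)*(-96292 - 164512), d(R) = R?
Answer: -2148961600842919/101048 ≈ -2.1267e+10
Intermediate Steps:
P = -21266740572 (P = (-500 + 82043)*(-96292 - 164512) = 81543*(-260804) = -21266740572)
476537/101048 + P = 476537/101048 - 21266740572 = -2148961600842919/101048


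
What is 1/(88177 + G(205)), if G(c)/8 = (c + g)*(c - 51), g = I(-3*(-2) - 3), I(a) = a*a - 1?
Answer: 1/350593 ≈ 2.8523e-6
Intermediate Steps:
I(a) = -1 + a² (I(a) = a² - 1 = -1 + a²)
g = 8 (g = -1 + (-3*(-2) - 3)² = -1 + (6 - 3)² = -1 + 3² = -1 + 9 = 8)
G(c) = 8*(-51 + c)*(8 + c) (G(c) = 8*((c + 8)*(c - 51)) = 8*((8 + c)*(-51 + c)) = 8*((-51 + c)*(8 + c)) = 8*(-51 + c)*(8 + c))
1/(88177 + G(205)) = 1/(88177 + (-3264 - 344*205 + 8*205²)) = 1/(88177 + (-3264 - 70520 + 8*42025)) = 1/(88177 + (-3264 - 70520 + 336200)) = 1/(88177 + 262416) = 1/350593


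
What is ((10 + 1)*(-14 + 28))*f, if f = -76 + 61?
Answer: -2310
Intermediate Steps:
f = -15
((10 + 1)*(-14 + 28))*f = ((10 + 1)*(-14 + 28))*(-15) = (11*14)*(-15) = 154*(-15) = -2310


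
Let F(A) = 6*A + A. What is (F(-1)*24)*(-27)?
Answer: 4536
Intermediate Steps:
F(A) = 7*A
(F(-1)*24)*(-27) = ((7*(-1))*24)*(-27) = -7*24*(-27) = -168*(-27) = 4536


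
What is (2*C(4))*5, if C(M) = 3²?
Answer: 90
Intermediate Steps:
C(M) = 9
(2*C(4))*5 = (2*9)*5 = 18*5 = 90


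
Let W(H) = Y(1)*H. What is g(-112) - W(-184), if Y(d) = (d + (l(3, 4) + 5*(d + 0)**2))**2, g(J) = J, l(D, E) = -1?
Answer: 4488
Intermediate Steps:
Y(d) = (-1 + d + 5*d**2)**2 (Y(d) = (d + (-1 + 5*(d + 0)**2))**2 = (d + (-1 + 5*d**2))**2 = (-1 + d + 5*d**2)**2)
W(H) = 25*H (W(H) = (-1 + 1 + 5*1**2)**2*H = (-1 + 1 + 5*1)**2*H = (-1 + 1 + 5)**2*H = 5**2*H = 25*H)
g(-112) - W(-184) = -112 - 25*(-184) = -112 - 1*(-4600) = -112 + 4600 = 4488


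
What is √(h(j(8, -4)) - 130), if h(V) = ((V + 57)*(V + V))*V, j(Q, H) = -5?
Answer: √2470 ≈ 49.699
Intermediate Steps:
h(V) = 2*V²*(57 + V) (h(V) = ((57 + V)*(2*V))*V = (2*V*(57 + V))*V = 2*V²*(57 + V))
√(h(j(8, -4)) - 130) = √(2*(-5)²*(57 - 5) - 130) = √(2*25*52 - 130) = √(2600 - 130) = √2470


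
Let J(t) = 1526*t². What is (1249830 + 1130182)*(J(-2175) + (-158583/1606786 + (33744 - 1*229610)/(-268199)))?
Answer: 3702008406511697804143312954/215469199207 ≈ 1.7181e+16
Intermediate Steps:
(1249830 + 1130182)*(J(-2175) + (-158583/1606786 + (33744 - 1*229610)/(-268199))) = (1249830 + 1130182)*(1526*(-2175)² + (-158583/1606786 + (33744 - 1*229610)/(-268199))) = 2380012*(1526*4730625 + (-158583*1/1606786 + (33744 - 229610)*(-1/268199))) = 2380012*(7218933750 + (-158583/1606786 - 195866*(-1/268199))) = 2380012*(7218933750 + (-158583/1606786 + 195866/268199)) = 2380012*(7218933750 + 272182944659/430938398414) = 2380012*(3110915748753954017159/430938398414) = 3702008406511697804143312954/215469199207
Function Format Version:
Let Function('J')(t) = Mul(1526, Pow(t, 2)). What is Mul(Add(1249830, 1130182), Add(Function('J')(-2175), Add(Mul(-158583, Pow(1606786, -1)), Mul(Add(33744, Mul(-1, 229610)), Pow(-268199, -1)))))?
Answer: Rational(3702008406511697804143312954, 215469199207) ≈ 1.7181e+16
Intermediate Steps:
Mul(Add(1249830, 1130182), Add(Function('J')(-2175), Add(Mul(-158583, Pow(1606786, -1)), Mul(Add(33744, Mul(-1, 229610)), Pow(-268199, -1))))) = Mul(Add(1249830, 1130182), Add(Mul(1526, Pow(-2175, 2)), Add(Mul(-158583, Pow(1606786, -1)), Mul(Add(33744, Mul(-1, 229610)), Pow(-268199, -1))))) = Mul(2380012, Add(Mul(1526, 4730625), Add(Mul(-158583, Rational(1, 1606786)), Mul(Add(33744, -229610), Rational(-1, 268199))))) = Mul(2380012, Add(7218933750, Add(Rational(-158583, 1606786), Mul(-195866, Rational(-1, 268199))))) = Mul(2380012, Add(7218933750, Add(Rational(-158583, 1606786), Rational(195866, 268199)))) = Mul(2380012, Add(7218933750, Rational(272182944659, 430938398414))) = Mul(2380012, Rational(3110915748753954017159, 430938398414)) = Rational(3702008406511697804143312954, 215469199207)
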